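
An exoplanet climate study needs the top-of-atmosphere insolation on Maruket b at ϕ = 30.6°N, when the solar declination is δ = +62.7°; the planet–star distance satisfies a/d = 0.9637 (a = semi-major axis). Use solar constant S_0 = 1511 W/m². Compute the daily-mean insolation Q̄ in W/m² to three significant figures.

Q̄ ≈ 635 W/m²

cos h₀ = −tan(+30.6°) tan(+62.700°) = -1.1458 ≤ −1 ⇒ polar day, h₀ = π.
Bracket: h₀ sin ϕ sin δ + cos ϕ cos δ sin h₀ = 3.1416×0.50904×0.88862 + 0.86074×0.45865×0.00000 = 1.421081 + 0.000000 = 1.421081.
Inverse-square distance factor (a/d)² = 0.9637² = 0.928718.
Q̄ = (S_0/π) × 0.928718 × [bracket] = (1511/π) × 0.928718 × 1.421081 = 634.8 W/m².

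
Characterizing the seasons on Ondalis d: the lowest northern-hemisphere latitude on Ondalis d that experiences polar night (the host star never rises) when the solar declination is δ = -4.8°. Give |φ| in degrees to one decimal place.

|φ| = 85.2°

Polar night requires cos H₀ = −tan φ tan δ ≥ 1, i.e. tan φ tan δ ≤ −1.
The boundary is |tan φ| · |tan δ| = 1, so |φ| = 90° − |δ| = 90° − 4.8° = 85.2° in the northern hemisphere.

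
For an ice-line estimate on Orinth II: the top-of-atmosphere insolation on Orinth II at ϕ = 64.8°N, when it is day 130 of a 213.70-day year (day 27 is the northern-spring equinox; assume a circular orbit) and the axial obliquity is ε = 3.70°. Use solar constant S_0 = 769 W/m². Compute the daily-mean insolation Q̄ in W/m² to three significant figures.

Q̄ ≈ 107 W/m²

Solar longitude: L_s = 360° × (130 − 27)/213.70 = 173.514°.
sin δ = sin 3.70° × sin 173.514° = 0.00729, so δ = +0.418°.
cos h₀ = −tan(+64.8°) tan(+0.418°) = -0.0155, h₀ = 1.5863 rad.
Bracket: h₀ sin ϕ sin δ + cos ϕ cos δ sin h₀ = 1.5863×0.90483×0.00729 + 0.42578×0.99997×0.99988 = 0.010464 + 0.425716 = 0.436180.
Q̄ = (S_0/π) × [bracket] = (769/π) × 0.436180 = 106.8 W/m².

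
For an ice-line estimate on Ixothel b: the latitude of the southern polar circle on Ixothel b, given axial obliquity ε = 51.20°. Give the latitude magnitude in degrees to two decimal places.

The polar circle is the lowest latitude that experiences at least one full rotation of continuous darkness at the northern-summer solstice; it lies at |φ| = 90° − ε = 90° − 51.20° = 38.80°.

38.80°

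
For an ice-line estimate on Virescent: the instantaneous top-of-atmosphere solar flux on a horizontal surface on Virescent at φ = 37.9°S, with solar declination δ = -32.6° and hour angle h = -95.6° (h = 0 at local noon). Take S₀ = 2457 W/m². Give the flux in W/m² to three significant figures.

654 W/m²

cos θ_z = sin φ sin δ + cos φ cos δ cos h = 0.330959 + -0.064870 = 0.266089.
Flux = S₀ · cos θ_z = 2457 × 0.266089 = 653.8 W/m².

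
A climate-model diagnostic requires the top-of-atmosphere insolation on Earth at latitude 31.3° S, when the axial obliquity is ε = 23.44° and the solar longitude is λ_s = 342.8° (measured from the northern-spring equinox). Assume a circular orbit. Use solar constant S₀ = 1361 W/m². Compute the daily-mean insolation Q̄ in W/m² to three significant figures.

Solar declination: sin δ = sin ε · sin λ_s = sin 23.44° × sin 342.8° = -0.11763, so δ = -6.755°.
cos H₀ = −tan(-31.3°) tan(-6.755°) = -0.0720, H₀ = 1.6429 rad.
Bracket: H₀ sin φ sin δ + cos φ cos δ sin H₀ = 1.6429×-0.51952×-0.11763 + 0.85446×0.99306×0.99740 = 0.100399 + 0.846324 = 0.946723.
Q̄ = (S₀/π) × [bracket] = (1361/π) × 0.946723 = 410.1 W/m².

Q̄ ≈ 410 W/m²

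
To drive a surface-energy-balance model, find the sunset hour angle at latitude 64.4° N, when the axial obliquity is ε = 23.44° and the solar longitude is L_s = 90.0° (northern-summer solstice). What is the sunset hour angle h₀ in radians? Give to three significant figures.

Solar declination: sin δ = sin ε · sin L_s = sin 23.44° × sin 90.0° = 0.39779, so δ = +23.440°.
cos h₀ = −tan ϕ · tan δ = −tan(+64.4°) × tan(+23.440°) = -0.9049, so h₀ = 2.7020 rad = 154.81°.

h₀ = 2.70 rad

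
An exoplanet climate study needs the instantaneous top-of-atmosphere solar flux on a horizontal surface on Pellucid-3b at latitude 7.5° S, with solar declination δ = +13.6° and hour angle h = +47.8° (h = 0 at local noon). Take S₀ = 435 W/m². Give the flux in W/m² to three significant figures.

cos θ_z = sin φ sin δ + cos φ cos δ cos h = -0.030692 + 0.647301 = 0.616609.
Flux = S₀ · cos θ_z = 435 × 0.616609 = 268.2 W/m².

268 W/m²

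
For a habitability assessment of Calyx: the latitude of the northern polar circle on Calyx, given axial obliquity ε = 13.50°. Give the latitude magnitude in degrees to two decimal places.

The polar circle is the lowest latitude that experiences at least one full rotation of continuous daylight at the northern-summer solstice; it lies at |φ| = 90° − ε = 90° − 13.50° = 76.50°.

76.50°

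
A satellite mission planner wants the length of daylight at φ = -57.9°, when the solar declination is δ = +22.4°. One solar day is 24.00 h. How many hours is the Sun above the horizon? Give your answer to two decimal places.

cos H₀ = −tan φ · tan δ = −tan(-57.9°) × tan(+22.400°) = 0.6571, so H₀ = 0.8539 rad = 48.92°.
Daylight = 2H₀/(2π) × 24.00 h = (0.8539/π) × 24.00 = 6.52 h.

6.52 h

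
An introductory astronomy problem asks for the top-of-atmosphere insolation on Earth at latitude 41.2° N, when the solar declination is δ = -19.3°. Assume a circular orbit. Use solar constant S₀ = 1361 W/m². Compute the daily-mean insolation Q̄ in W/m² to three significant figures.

cos H₀ = −tan(+41.2°) tan(-19.300°) = 0.3066, H₀ = 1.2592 rad.
Bracket: H₀ sin φ sin δ + cos φ cos δ sin H₀ = 1.2592×0.65869×-0.33051 + 0.75241×0.94380×0.95185 = -0.274132 + 0.675932 = 0.401800.
Q̄ = (S₀/π) × [bracket] = (1361/π) × 0.401800 = 174.1 W/m².

Q̄ ≈ 174 W/m²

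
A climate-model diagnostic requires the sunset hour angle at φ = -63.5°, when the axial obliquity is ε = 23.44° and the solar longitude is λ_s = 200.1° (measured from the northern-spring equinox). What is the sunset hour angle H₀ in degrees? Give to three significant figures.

H₀ = 106°

Solar declination: sin δ = sin ε · sin λ_s = sin 23.44° × sin 200.1° = -0.13670, so δ = -7.857°.
cos H₀ = −tan φ · tan δ = −tan(-63.5°) × tan(-7.857°) = -0.2768, so H₀ = 1.8512 rad = 106.07°.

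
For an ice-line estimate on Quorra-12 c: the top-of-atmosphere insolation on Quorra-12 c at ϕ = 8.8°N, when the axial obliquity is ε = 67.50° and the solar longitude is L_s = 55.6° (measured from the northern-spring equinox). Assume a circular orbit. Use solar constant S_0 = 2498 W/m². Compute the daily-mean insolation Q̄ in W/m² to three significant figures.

Q̄ ≈ 663 W/m²

Solar declination: sin δ = sin ε · sin L_s = sin 67.50° × sin 55.6° = 0.76231, so δ = +49.668°.
cos h₀ = −tan(+8.8°) tan(+49.668°) = -0.1823, h₀ = 1.7542 rad.
Bracket: h₀ sin ϕ sin δ + cos ϕ cos δ sin h₀ = 1.7542×0.15299×0.76231 + 0.98823×0.64722×0.98324 = 0.204585 + 0.628882 = 0.833467.
Q̄ = (S_0/π) × [bracket] = (2498/π) × 0.833467 = 662.7 W/m².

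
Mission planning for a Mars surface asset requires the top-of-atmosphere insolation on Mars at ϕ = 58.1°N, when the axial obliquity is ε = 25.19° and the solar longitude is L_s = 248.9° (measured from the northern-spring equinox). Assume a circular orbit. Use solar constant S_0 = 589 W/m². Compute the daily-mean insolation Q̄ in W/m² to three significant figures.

Solar declination: sin δ = sin ε · sin L_s = sin 25.19° × sin 248.9° = -0.39708, so δ = -23.396°.
cos h₀ = −tan(+58.1°) tan(-23.396°) = 0.6951, h₀ = 0.8022 rad.
Bracket: h₀ sin ϕ sin δ + cos ϕ cos δ sin h₀ = 0.8022×0.84897×-0.39708 + 0.52844×0.91778×0.71892 = -0.270429 + 0.348670 = 0.078241.
Q̄ = (S_0/π) × [bracket] = (589/π) × 0.078241 = 14.67 W/m².

Q̄ ≈ 14.7 W/m²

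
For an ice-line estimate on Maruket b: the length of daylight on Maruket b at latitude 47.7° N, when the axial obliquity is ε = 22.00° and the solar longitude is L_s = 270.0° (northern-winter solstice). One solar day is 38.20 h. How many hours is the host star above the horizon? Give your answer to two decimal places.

13.51 h

Solar declination: sin δ = sin ε · sin L_s = sin 22.00° × sin 270.0° = -0.37461, so δ = -22.000°.
cos h₀ = −tan ϕ · tan δ = −tan(+47.7°) × tan(-22.000°) = 0.4440, so h₀ = 1.1107 rad = 63.64°.
Daylight = 2h₀/(2π) × 38.20 h = (1.1107/π) × 38.20 = 13.51 h.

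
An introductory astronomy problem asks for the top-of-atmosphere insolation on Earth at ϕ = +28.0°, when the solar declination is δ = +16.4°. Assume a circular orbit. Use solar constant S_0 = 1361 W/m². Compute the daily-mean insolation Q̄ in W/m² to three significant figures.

Q̄ ≈ 462 W/m²

cos h₀ = −tan(+28.0°) tan(+16.400°) = -0.1565, h₀ = 1.7279 rad.
Bracket: h₀ sin ϕ sin δ + cos ϕ cos δ sin h₀ = 1.7279×0.46947×0.28234 + 0.88295×0.95931×0.98768 = 0.229033 + 0.836587 = 1.065620.
Q̄ = (S_0/π) × [bracket] = (1361/π) × 1.065620 = 461.6 W/m².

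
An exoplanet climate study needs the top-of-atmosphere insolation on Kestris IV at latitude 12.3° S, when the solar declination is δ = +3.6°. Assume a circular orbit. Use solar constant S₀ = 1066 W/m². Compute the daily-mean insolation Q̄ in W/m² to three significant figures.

cos H₀ = −tan(-12.3°) tan(+3.600°) = 0.0137, H₀ = 1.5571 rad.
Bracket: H₀ sin φ sin δ + cos φ cos δ sin H₀ = 1.5571×-0.21303×0.06279 + 0.97705×0.99803×0.99991 = -0.020828 + 0.975037 = 0.954209.
Q̄ = (S₀/π) × [bracket] = (1066/π) × 0.954209 = 323.8 W/m².

Q̄ ≈ 324 W/m²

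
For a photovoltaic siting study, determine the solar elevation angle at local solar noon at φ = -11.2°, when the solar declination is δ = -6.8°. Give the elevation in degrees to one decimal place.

85.6°

At local noon the hour angle is zero, so the zenith angle equals |φ − δ| = |-11.2° − (-6.800°)| = 4.400°.
Elevation = 90° − 4.400° = 85.6°.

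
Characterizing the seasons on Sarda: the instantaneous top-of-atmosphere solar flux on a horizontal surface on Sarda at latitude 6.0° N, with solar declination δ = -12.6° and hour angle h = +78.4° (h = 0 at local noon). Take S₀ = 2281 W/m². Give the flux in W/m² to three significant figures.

cos θ_z = sin φ sin δ + cos φ cos δ cos h = -0.022802 + 0.195160 = 0.172358.
Flux = S₀ · cos θ_z = 2281 × 0.172358 = 393.1 W/m².

393 W/m²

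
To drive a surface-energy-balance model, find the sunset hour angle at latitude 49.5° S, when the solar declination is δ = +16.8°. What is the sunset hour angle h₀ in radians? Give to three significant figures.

h₀ = 1.21 rad

cos h₀ = −tan ϕ · tan δ = −tan(-49.5°) × tan(+16.800°) = 0.3535, so h₀ = 1.2095 rad = 69.30°.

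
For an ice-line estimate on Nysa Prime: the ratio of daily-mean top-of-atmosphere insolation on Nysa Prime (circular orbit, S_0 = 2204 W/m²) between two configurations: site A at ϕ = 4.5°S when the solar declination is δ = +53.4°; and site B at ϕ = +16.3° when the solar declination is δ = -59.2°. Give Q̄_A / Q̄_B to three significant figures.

— Configuration A (ϕ=-4.5°):
cos h₀ = −tan(-4.5°) tan(+53.400°) = 0.1060, h₀ = 1.4646 rad.
Bracket: h₀ sin ϕ sin δ + cos ϕ cos δ sin h₀ = 1.4646×-0.07846×0.80282 + 0.99692×0.59622×0.99437 = -0.092254 + 0.591037 = 0.498783.
Q̄ = (S_0/π) × [bracket] = (2204/π) × 0.498783 = 349.92 W/m².
— Configuration B (ϕ=+16.3°):
cos h₀ = −tan(+16.3°) tan(-59.200°) = 0.4905, h₀ = 1.0581 rad.
Bracket: h₀ sin ϕ sin δ + cos ϕ cos δ sin h₀ = 1.0581×0.28067×-0.85896 + 0.95981×0.51204×0.87142 = -0.255091 + 0.428269 = 0.173178.
Q̄ = (S_0/π) × [bracket] = (2204/π) × 0.173178 = 121.49 W/m².
Ratio Q̄_A / Q̄_B = 349.92 / 121.49 = 2.880.

Q̄_A / Q̄_B ≈ 2.88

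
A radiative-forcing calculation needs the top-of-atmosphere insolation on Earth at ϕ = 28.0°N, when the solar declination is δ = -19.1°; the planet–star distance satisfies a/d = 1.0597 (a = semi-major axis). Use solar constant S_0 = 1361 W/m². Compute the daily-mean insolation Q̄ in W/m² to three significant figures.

cos h₀ = −tan(+28.0°) tan(-19.100°) = 0.1841, h₀ = 1.3856 rad.
Bracket: h₀ sin ϕ sin δ + cos ϕ cos δ sin h₀ = 1.3856×0.46947×-0.32722 + 0.88295×0.94495×0.98290 = -0.212856 + 0.820076 = 0.607220.
Inverse-square distance factor (a/d)² = 1.0597² = 1.122964.
Q̄ = (S_0/π) × 1.122964 × [bracket] = (1361/π) × 1.122964 × 0.607220 = 295.4 W/m².

Q̄ ≈ 295 W/m²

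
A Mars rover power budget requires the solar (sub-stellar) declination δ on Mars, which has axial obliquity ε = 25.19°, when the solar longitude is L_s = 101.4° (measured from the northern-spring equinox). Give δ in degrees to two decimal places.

δ = +24.66°

sin δ = sin ε · sin L_s = sin 25.19° × sin 101.4° = 0.417224.
δ = arcsin(0.417224) = +24.66°.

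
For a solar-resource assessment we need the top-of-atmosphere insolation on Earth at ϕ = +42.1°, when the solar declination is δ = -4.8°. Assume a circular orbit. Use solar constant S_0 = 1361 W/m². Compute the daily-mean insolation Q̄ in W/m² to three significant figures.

Q̄ ≈ 283 W/m²

cos h₀ = −tan(+42.1°) tan(-4.800°) = 0.0759, h₀ = 1.4948 rad.
Bracket: h₀ sin ϕ sin δ + cos ϕ cos δ sin h₀ = 1.4948×0.67043×-0.08368 + 0.74198×0.99649×0.99712 = -0.083861 + 0.737246 = 0.653385.
Q̄ = (S_0/π) × [bracket] = (1361/π) × 0.653385 = 283.1 W/m².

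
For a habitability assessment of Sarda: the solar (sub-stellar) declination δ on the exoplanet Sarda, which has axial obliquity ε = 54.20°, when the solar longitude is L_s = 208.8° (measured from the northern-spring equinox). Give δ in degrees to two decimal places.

sin δ = sin ε · sin L_s = sin 54.20° × sin 208.8° = -0.390733.
δ = arcsin(-0.390733) = -23.00°.

δ = -23.00°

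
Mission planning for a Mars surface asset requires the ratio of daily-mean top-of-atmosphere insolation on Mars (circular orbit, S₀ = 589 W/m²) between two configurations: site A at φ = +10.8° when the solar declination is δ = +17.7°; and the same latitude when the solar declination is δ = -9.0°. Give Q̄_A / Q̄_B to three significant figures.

— Configuration A (φ=+10.8°):
cos H₀ = −tan(+10.8°) tan(+17.700°) = -0.0609, H₀ = 1.6317 rad.
Bracket: H₀ sin φ sin δ + cos φ cos δ sin H₀ = 1.6317×0.18738×0.30403 + 0.98229×0.95266×0.99815 = 0.092957 + 0.934057 = 1.027014.
Q̄ = (S₀/π) × [bracket] = (589/π) × 1.027014 = 192.55 W/m².
— Configuration B (φ=+10.8°):
cos H₀ = −tan(+10.8°) tan(-9.000°) = 0.0302, H₀ = 1.5406 rad.
Bracket: H₀ sin φ sin δ + cos φ cos δ sin H₀ = 1.5406×0.18738×-0.15643 + 0.98229×0.98769×0.99954 = -0.045158 + 0.969752 = 0.924594.
Q̄ = (S₀/π) × [bracket] = (589/π) × 0.924594 = 173.35 W/m².
Ratio Q̄_A / Q̄_B = 192.55 / 173.35 = 1.111.

Q̄_A / Q̄_B ≈ 1.11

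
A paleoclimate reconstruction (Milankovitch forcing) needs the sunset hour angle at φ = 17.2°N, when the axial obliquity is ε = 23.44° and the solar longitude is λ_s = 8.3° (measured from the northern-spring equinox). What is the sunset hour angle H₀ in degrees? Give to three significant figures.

H₀ = 91.0°

Solar declination: sin δ = sin ε · sin λ_s = sin 23.44° × sin 8.3° = 0.05742, so δ = +3.292°.
cos H₀ = −tan φ · tan δ = −tan(+17.2°) × tan(+3.292°) = -0.0178, so H₀ = 1.5886 rad = 91.02°.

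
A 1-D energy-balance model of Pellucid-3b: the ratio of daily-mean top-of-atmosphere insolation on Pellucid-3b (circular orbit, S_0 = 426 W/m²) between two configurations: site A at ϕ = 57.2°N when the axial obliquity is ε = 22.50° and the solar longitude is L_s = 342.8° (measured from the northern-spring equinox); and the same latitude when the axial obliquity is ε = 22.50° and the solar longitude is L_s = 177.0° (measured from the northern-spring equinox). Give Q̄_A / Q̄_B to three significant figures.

— Configuration A (ϕ=+57.2°):
Solar declination: sin δ = sin ε · sin L_s = sin 22.50° × sin 342.8° = -0.11316, so δ = -6.498°.
cos h₀ = −tan(+57.2°) tan(-6.498°) = 0.1767, h₀ = 1.3931 rad.
Bracket: h₀ sin ϕ sin δ + cos ϕ cos δ sin h₀ = 1.3931×0.84057×-0.11316 + 0.54171×0.99358×0.98426 = -0.132510 + 0.529760 = 0.397250.
Q̄ = (S_0/π) × [bracket] = (426/π) × 0.397250 = 53.867 W/m².
— Configuration B (ϕ=+57.2°):
Solar declination: sin δ = sin ε · sin L_s = sin 22.50° × sin 177.0° = 0.02003, so δ = +1.148°.
cos h₀ = −tan(+57.2°) tan(+1.148°) = -0.0311, h₀ = 1.6019 rad.
Bracket: h₀ sin ϕ sin δ + cos ϕ cos δ sin h₀ = 1.6019×0.84057×0.02003 + 0.54171×0.99980×0.99952 = 0.026971 + 0.541342 = 0.568313.
Q̄ = (S_0/π) × [bracket] = (426/π) × 0.568313 = 77.063 W/m².
Ratio Q̄_A / Q̄_B = 53.867 / 77.063 = 0.6990.

Q̄_A / Q̄_B ≈ 0.699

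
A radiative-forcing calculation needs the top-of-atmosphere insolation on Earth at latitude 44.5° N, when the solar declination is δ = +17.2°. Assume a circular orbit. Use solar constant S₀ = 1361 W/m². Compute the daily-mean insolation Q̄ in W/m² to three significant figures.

Q̄ ≈ 450 W/m²

cos H₀ = −tan(+44.5°) tan(+17.200°) = -0.3042, H₀ = 1.8799 rad.
Bracket: H₀ sin φ sin δ + cos φ cos δ sin H₀ = 1.8799×0.70091×0.29571 + 0.71325×0.95528×0.95261 = 0.389640 + 0.649064 = 1.038704.
Q̄ = (S₀/π) × [bracket] = (1361/π) × 1.038704 = 450.0 W/m².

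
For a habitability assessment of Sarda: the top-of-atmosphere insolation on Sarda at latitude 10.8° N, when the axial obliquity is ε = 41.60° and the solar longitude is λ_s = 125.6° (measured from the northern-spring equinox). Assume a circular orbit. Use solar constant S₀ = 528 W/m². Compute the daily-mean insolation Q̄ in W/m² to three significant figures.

Q̄ ≈ 167 W/m²

Solar declination: sin δ = sin ε · sin λ_s = sin 41.60° × sin 125.6° = 0.53984, so δ = +32.673°.
cos H₀ = −tan(+10.8°) tan(+32.673°) = -0.1223, H₀ = 1.6934 rad.
Bracket: H₀ sin φ sin δ + cos φ cos δ sin H₀ = 1.6934×0.18738×0.53984 + 0.98229×0.84177×0.99249 = 0.171296 + 0.820653 = 0.991949.
Q̄ = (S₀/π) × [bracket] = (528/π) × 0.991949 = 166.7 W/m².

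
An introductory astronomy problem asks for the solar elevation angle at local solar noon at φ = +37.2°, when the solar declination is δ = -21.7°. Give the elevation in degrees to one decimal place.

At local noon the hour angle is zero, so the zenith angle equals |φ − δ| = |+37.2° − (-21.700°)| = 58.900°.
Elevation = 90° − 58.900° = 31.1°.

31.1°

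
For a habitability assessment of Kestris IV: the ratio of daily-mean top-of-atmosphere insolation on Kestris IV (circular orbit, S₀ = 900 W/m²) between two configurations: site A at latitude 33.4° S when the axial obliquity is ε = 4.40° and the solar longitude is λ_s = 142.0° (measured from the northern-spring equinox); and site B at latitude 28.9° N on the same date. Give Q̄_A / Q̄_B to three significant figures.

Q̄_A / Q̄_B ≈ 0.871

— Configuration A (φ=-33.4°):
Solar declination: sin δ = sin ε · sin λ_s = sin 4.40° × sin 142.0° = 0.04723, so δ = +2.707°.
cos H₀ = −tan(-33.4°) tan(+2.707°) = 0.0312, H₀ = 1.5396 rad.
Bracket: H₀ sin φ sin δ + cos φ cos δ sin H₀ = 1.5396×-0.55048×0.04723 + 0.83485×0.99888×0.99951 = -0.040028 + 0.833506 = 0.793478.
Q̄ = (S₀/π) × [bracket] = (900/π) × 0.793478 = 227.31 W/m².
— Configuration B (φ=+28.9°):
cos H₀ = −tan(+28.9°) tan(+2.707°) = -0.0261, H₀ = 1.5969 rad.
Bracket: H₀ sin φ sin δ + cos φ cos δ sin H₀ = 1.5969×0.48328×0.04723 + 0.87546×0.99888×0.99966 = 0.036450 + 0.874182 = 0.910632.
Q̄ = (S₀/π) × [bracket] = (900/π) × 0.910632 = 260.88 W/m².
Ratio Q̄_A / Q̄_B = 227.31 / 260.88 = 0.8713.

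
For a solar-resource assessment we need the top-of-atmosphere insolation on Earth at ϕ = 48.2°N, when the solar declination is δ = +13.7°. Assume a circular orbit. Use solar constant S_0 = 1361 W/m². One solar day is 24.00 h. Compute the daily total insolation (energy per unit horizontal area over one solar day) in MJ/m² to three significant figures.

35.5 MJ/m²

cos h₀ = −tan(+48.2°) tan(+13.700°) = -0.2726, h₀ = 1.8469 rad.
Bracket: h₀ sin ϕ sin δ + cos ϕ cos δ sin h₀ = 1.8469×0.74548×0.23684 + 0.66653×0.97155×0.96211 = 0.326088 + 0.623031 = 0.949119.
Q̄ = (S_0/π) × [bracket] = (1361/π) × 0.949119 = 411.18 W/m².
Daily total = Q̄ × 24.00 h × 3600 s/h = 411.18 × 24.00 × 3600 / 10⁶ = 35.53 MJ/m².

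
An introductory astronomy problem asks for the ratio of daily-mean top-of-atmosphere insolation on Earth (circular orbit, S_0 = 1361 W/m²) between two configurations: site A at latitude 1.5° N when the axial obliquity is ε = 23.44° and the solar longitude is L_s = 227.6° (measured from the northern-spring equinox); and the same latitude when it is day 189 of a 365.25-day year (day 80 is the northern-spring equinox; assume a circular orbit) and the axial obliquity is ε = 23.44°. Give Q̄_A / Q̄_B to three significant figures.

Q̄_A / Q̄_B ≈ 1.00

— Configuration A (ϕ=+1.5°):
Solar declination: sin δ = sin ε · sin L_s = sin 23.44° × sin 227.6° = -0.29375, so δ = -17.083°.
cos h₀ = −tan(+1.5°) tan(-17.083°) = 0.0080, h₀ = 1.5627 rad.
Bracket: h₀ sin ϕ sin δ + cos ϕ cos δ sin h₀ = 1.5627×0.02618×-0.29375 + 0.99966×0.95588×0.99997 = -0.012018 + 0.955526 = 0.943508.
Q̄ = (S_0/π) × [bracket] = (1361/π) × 0.943508 = 408.75 W/m².
— Configuration B (ϕ=+1.5°):
Solar longitude: L_s = 360° × (189 − 80)/365.25 = 107.433°.
sin δ = sin 23.44° × sin 107.433° = 0.37952, so δ = +22.304°.
cos h₀ = −tan(+1.5°) tan(+22.304°) = -0.0107, h₀ = 1.5815 rad.
Bracket: h₀ sin ϕ sin δ + cos ϕ cos δ sin h₀ = 1.5815×0.02618×0.37952 + 0.99966×0.92518×0.99994 = 0.015714 + 0.924810 = 0.940524.
Q̄ = (S_0/π) × [bracket] = (1361/π) × 0.940524 = 407.45 W/m².
Ratio Q̄_A / Q̄_B = 408.75 / 407.45 = 1.003.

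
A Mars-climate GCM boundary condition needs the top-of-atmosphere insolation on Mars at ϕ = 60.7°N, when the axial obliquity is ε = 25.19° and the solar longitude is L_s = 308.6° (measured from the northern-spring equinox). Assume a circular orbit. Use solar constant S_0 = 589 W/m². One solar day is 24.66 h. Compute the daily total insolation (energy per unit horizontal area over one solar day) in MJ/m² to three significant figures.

1.67 MJ/m²

Solar declination: sin δ = sin ε · sin L_s = sin 25.19° × sin 308.6° = -0.33263, so δ = -19.429°.
cos h₀ = −tan(+60.7°) tan(-19.429°) = 0.6285, h₀ = 0.8911 rad.
Bracket: h₀ sin ϕ sin δ + cos ϕ cos δ sin h₀ = 0.8911×0.87207×-0.33263 + 0.48938×0.94306×0.77778 = -0.258487 + 0.358957 = 0.100470.
Q̄ = (S_0/π) × [bracket] = (589/π) × 0.100470 = 18.837 W/m².
Daily total = Q̄ × 24.66 h × 3600 s/h = 18.837 × 24.66 × 3600 / 10⁶ = 1.672 MJ/m².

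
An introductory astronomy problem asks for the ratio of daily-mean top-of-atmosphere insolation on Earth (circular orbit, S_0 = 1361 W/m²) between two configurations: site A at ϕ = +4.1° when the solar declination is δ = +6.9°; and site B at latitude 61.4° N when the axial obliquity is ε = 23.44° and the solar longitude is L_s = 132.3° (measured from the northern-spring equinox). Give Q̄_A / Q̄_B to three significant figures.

Q̄_A / Q̄_B ≈ 1.07

— Configuration A (ϕ=+4.1°):
cos h₀ = −tan(+4.1°) tan(+6.900°) = -0.0087, h₀ = 1.5795 rad.
Bracket: h₀ sin ϕ sin δ + cos ϕ cos δ sin h₀ = 1.5795×0.07150×0.12014 + 0.99744×0.99276×0.99996 = 0.013568 + 0.990179 = 1.003747.
Q̄ = (S_0/π) × [bracket] = (1361/π) × 1.003747 = 434.84 W/m².
— Configuration B (ϕ=+61.4°):
Solar declination: sin δ = sin ε · sin L_s = sin 23.44° × sin 132.3° = 0.29422, so δ = +17.111°.
cos h₀ = −tan(+61.4°) tan(+17.111°) = -0.5646, h₀ = 2.1708 rad.
Bracket: h₀ sin ϕ sin δ + cos ϕ cos δ sin h₀ = 2.1708×0.87798×0.29422 + 0.47869×0.95574×0.82535 = 0.560759 + 0.377600 = 0.938359.
Q̄ = (S_0/π) × [bracket] = (1361/π) × 0.938359 = 406.52 W/m².
Ratio Q̄_A / Q̄_B = 434.84 / 406.52 = 1.070.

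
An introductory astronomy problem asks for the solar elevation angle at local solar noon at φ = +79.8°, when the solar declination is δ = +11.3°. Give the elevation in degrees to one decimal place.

21.5°

At local noon the hour angle is zero, so the zenith angle equals |φ − δ| = |+79.8° − (+11.300°)| = 68.500°.
Elevation = 90° − 68.500° = 21.5°.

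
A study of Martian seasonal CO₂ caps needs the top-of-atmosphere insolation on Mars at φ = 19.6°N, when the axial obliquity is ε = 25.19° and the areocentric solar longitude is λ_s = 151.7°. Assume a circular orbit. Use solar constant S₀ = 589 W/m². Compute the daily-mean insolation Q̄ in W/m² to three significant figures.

sin δ = sin 25.19° × sin 151.7° = 0.20178, so δ = +11.641°.
cos H₀ = −tan(+19.6°) tan(+11.641°) = -0.0734, H₀ = 1.6442 rad.
Bracket: H₀ sin φ sin δ + cos φ cos δ sin H₀ = 1.6442×0.33545×0.20178 + 0.94206×0.97943×0.99731 = 0.111291 + 0.920200 = 1.031491.
Q̄ = (S₀/π) × [bracket] = (589/π) × 1.031491 = 193.4 W/m².

Q̄ ≈ 193 W/m²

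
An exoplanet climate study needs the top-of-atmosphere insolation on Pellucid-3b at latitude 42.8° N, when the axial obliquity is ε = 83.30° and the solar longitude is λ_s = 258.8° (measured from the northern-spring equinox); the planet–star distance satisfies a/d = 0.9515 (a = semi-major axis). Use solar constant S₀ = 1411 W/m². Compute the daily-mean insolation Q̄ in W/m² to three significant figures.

Q̄ ≈ 0.00 W/m²

Solar declination: sin δ = sin ε · sin λ_s = sin 83.30° × sin 258.8° = -0.97426, so δ = -76.971°.
cos H₀ = −tan(+42.8°) tan(-76.971°) = 4.0017 ≥ 1 ⇒ polar night, H₀ = 0 and Q̄ = 0.
Inverse-square distance factor (a/d)² = 0.9515² = 0.905352.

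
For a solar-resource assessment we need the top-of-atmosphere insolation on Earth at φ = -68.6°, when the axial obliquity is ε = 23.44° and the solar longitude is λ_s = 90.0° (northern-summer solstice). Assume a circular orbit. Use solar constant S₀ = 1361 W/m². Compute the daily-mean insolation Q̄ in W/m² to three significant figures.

Solar declination: sin δ = sin ε · sin λ_s = sin 23.44° × sin 90.0° = 0.39779, so δ = +23.440°.
cos H₀ = −tan(-68.6°) tan(+23.440°) = 1.1063 ≥ 1 ⇒ polar night, H₀ = 0 and Q̄ = 0.

Q̄ ≈ 0.00 W/m²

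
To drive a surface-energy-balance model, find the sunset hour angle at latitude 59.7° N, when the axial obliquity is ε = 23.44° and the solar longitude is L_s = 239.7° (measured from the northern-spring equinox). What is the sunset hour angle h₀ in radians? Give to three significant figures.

h₀ = 0.895 rad

Solar declination: sin δ = sin ε · sin L_s = sin 23.44° × sin 239.7° = -0.34345, so δ = -20.087°.
cos h₀ = −tan ϕ · tan δ = −tan(+59.7°) × tan(-20.087°) = 0.6258, so h₀ = 0.8946 rad = 51.26°.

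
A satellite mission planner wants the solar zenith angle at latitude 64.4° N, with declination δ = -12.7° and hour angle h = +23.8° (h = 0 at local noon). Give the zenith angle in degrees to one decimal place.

cos θ_z = sin φ sin δ + cos φ cos δ cos h = -0.198264 + 0.385669 = 0.187405.
θ_z = arccos(0.187405) = 79.2°.

θ_z = 79.2°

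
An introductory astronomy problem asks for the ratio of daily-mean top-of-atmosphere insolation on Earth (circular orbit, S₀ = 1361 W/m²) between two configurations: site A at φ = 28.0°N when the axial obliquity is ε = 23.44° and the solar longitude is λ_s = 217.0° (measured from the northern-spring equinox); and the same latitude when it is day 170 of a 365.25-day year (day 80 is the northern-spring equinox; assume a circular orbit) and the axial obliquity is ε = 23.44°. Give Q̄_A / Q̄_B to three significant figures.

— Configuration A (φ=+28.0°):
Solar declination: sin δ = sin ε · sin λ_s = sin 23.44° × sin 217.0° = -0.23940, so δ = -13.851°.
cos H₀ = −tan(+28.0°) tan(-13.851°) = 0.1311, H₀ = 1.4393 rad.
Bracket: H₀ sin φ sin δ + cos φ cos δ sin H₀ = 1.4393×0.46947×-0.23940 + 0.88295×0.97092×0.99137 = -0.161765 + 0.849876 = 0.688111.
Q̄ = (S₀/π) × [bracket] = (1361/π) × 0.688111 = 298.10 W/m².
— Configuration B (φ=+28.0°):
Solar longitude: λ_s = 360° × (170 − 80)/365.25 = 88.706°.
sin δ = sin 23.44° × sin 88.706° = 0.39769, so δ = +23.434°.
cos H₀ = −tan(+28.0°) tan(+23.434°) = -0.2305, H₀ = 1.8033 rad.
Bracket: H₀ sin φ sin δ + cos φ cos δ sin H₀ = 1.8033×0.46947×0.39769 + 0.88295×0.91752×0.97308 = 0.336682 + 0.788316 = 1.124998.
Q̄ = (S₀/π) × [bracket] = (1361/π) × 1.124998 = 487.37 W/m².
Ratio Q̄_A / Q̄_B = 298.10 / 487.37 = 0.6117.

Q̄_A / Q̄_B ≈ 0.612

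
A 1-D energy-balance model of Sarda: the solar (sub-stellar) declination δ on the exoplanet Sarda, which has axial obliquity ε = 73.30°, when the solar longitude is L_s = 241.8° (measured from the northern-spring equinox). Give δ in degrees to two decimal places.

δ = -57.58°

sin δ = sin ε · sin L_s = sin 73.30° × sin 241.8° = -0.844132.
δ = arcsin(-0.844132) = -57.58°.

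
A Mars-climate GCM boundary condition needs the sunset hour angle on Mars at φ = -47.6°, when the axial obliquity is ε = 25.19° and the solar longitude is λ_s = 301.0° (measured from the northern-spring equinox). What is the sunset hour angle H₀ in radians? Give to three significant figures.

Solar declination: sin δ = sin ε · sin λ_s = sin 25.19° × sin 301.0° = -0.36483, so δ = -21.397°.
cos H₀ = −tan φ · tan δ = −tan(-47.6°) × tan(-21.397°) = -0.4291, so H₀ = 2.0143 rad = 115.41°.

H₀ = 2.01 rad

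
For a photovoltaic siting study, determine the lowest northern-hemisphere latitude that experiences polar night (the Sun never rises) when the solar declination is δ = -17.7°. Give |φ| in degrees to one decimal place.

Polar night requires cos H₀ = −tan φ tan δ ≥ 1, i.e. tan φ tan δ ≤ −1.
The boundary is |tan φ| · |tan δ| = 1, so |φ| = 90° − |δ| = 90° − 17.7° = 72.3° in the northern hemisphere.

|φ| = 72.3°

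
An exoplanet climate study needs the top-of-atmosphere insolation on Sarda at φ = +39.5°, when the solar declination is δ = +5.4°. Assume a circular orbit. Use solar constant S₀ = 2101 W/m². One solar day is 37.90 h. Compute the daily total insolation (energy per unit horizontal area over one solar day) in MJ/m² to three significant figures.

78.9 MJ/m²

cos H₀ = −tan(+39.5°) tan(+5.400°) = -0.0779, H₀ = 1.6488 rad.
Bracket: H₀ sin φ sin δ + cos φ cos δ sin H₀ = 1.6488×0.63608×0.09411 + 0.77162×0.99556×0.99696 = 0.098700 + 0.765859 = 0.864559.
Q̄ = (S₀/π) × [bracket] = (2101/π) × 0.864559 = 578.19 W/m².
Daily total = Q̄ × 37.90 h × 3600 s/h = 578.19 × 37.90 × 3600 / 10⁶ = 78.89 MJ/m².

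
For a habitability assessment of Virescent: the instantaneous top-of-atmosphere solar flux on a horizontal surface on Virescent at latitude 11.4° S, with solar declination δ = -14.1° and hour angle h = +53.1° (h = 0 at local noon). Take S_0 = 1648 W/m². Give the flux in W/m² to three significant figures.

1.02e+03 W/m²

cos θ_z = sin ϕ sin δ + cos ϕ cos δ cos h = 0.048152 + 0.570842 = 0.618994.
Flux = S_0 · cos θ_z = 1648 × 0.618994 = 1020 W/m².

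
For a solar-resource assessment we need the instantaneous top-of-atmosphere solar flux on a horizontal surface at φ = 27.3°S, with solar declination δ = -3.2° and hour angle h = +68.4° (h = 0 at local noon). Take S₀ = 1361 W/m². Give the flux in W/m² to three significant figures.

cos θ_z = sin φ sin δ + cos φ cos δ cos h = 0.025603 + 0.326612 = 0.352215.
Flux = S₀ · cos θ_z = 1361 × 0.352215 = 479.4 W/m².

479 W/m²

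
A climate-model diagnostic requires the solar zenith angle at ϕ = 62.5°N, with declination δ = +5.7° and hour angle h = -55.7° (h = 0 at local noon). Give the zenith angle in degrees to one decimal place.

θ_z = 69.7°

cos θ_z = sin ϕ sin δ + cos ϕ cos δ cos h = 0.088098 + 0.258921 = 0.347019.
θ_z = arccos(0.347019) = 69.7°.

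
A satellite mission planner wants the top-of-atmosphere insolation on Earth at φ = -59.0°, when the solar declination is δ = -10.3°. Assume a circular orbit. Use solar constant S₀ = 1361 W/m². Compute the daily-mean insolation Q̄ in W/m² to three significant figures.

Q̄ ≈ 334 W/m²

cos H₀ = −tan(-59.0°) tan(-10.300°) = -0.3025, H₀ = 1.8781 rad.
Bracket: H₀ sin φ sin δ + cos φ cos δ sin H₀ = 1.8781×-0.85717×-0.17880 + 0.51504×0.98389×0.95316 = 0.287841 + 0.483007 = 0.770848.
Q̄ = (S₀/π) × [bracket] = (1361/π) × 0.770848 = 333.9 W/m².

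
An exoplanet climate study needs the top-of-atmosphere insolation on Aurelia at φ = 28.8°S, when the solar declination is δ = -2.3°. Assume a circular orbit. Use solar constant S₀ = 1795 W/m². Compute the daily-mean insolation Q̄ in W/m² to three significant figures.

Q̄ ≈ 518 W/m²

cos H₀ = −tan(-28.8°) tan(-2.300°) = -0.0221, H₀ = 1.5929 rad.
Bracket: H₀ sin φ sin δ + cos φ cos δ sin H₀ = 1.5929×-0.48175×-0.04013 + 0.87631×0.99919×0.99976 = 0.030795 + 0.875390 = 0.906185.
Q̄ = (S₀/π) × [bracket] = (1795/π) × 0.906185 = 517.8 W/m².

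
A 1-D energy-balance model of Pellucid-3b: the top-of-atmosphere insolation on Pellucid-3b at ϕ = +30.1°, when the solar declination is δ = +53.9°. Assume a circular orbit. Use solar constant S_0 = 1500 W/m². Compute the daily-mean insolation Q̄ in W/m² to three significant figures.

cos h₀ = −tan(+30.1°) tan(+53.900°) = -0.7949, h₀ = 2.4897 rad.
Bracket: h₀ sin ϕ sin δ + cos ϕ cos δ sin h₀ = 2.4897×0.50151×0.80799 + 0.86515×0.58920×0.60669 = 1.008864 + 0.309258 = 1.318122.
Q̄ = (S_0/π) × [bracket] = (1500/π) × 1.318122 = 629.4 W/m².

Q̄ ≈ 629 W/m²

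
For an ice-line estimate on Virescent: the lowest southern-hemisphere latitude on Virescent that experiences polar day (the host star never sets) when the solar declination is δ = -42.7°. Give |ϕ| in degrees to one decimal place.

|ϕ| = 47.3°

Polar day requires cos h₀ = −tan ϕ tan δ ≤ −1, i.e. tan ϕ tan δ ≥ 1.
The boundary is |tan ϕ| · |tan δ| = 1, so |ϕ| = 90° − |δ| = 90° − 42.7° = 47.3° in the southern hemisphere.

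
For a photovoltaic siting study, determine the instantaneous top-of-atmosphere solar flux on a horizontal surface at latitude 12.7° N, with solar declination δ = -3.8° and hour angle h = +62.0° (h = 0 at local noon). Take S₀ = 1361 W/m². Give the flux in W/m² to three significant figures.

602 W/m²

cos θ_z = sin φ sin δ + cos φ cos δ cos h = -0.014570 + 0.456979 = 0.442409.
Flux = S₀ · cos θ_z = 1361 × 0.442409 = 602.1 W/m².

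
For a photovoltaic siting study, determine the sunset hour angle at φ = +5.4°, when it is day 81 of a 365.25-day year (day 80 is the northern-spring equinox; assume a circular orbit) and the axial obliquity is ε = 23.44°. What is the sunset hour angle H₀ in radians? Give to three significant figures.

Solar longitude: λ_s = 360° × (81 − 80)/365.25 = 0.986°.
sin δ = sin 23.44° × sin 0.986° = 0.00684, so δ = +0.392°.
cos H₀ = −tan φ · tan δ = −tan(+5.4°) × tan(+0.392°) = -0.0006, so H₀ = 1.5714 rad = 90.04°.

H₀ = 1.57 rad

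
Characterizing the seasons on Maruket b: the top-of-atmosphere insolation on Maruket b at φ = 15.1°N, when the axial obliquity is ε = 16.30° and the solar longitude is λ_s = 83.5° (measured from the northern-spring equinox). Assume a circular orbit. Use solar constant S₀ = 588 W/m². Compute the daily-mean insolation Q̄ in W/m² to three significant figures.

Q̄ ≈ 195 W/m²

Solar declination: sin δ = sin ε · sin λ_s = sin 16.30° × sin 83.5° = 0.27886, so δ = +16.192°.
cos H₀ = −tan(+15.1°) tan(+16.192°) = -0.0784, H₀ = 1.6492 rad.
Bracket: H₀ sin φ sin δ + cos φ cos δ sin H₀ = 1.6492×0.26050×0.27886 + 0.96547×0.96033×0.99693 = 0.119803 + 0.924323 = 1.044126.
Q̄ = (S₀/π) × [bracket] = (588/π) × 1.044126 = 195.4 W/m².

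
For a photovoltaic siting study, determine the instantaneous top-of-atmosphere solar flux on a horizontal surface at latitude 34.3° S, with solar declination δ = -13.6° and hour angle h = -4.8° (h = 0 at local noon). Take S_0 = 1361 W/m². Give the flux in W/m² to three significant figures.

1.27e+03 W/m²

cos θ_z = sin ϕ sin δ + cos ϕ cos δ cos h = 0.132509 + 0.800119 = 0.932628.
Flux = S_0 · cos θ_z = 1361 × 0.932628 = 1269 W/m².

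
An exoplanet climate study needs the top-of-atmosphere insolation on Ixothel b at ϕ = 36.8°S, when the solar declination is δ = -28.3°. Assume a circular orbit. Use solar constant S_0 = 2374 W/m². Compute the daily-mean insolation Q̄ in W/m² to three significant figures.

cos h₀ = −tan(-36.8°) tan(-28.300°) = -0.4028, h₀ = 1.9854 rad.
Bracket: h₀ sin ϕ sin δ + cos ϕ cos δ sin h₀ = 1.9854×-0.59902×-0.47409 + 0.80073×0.88048×0.91528 = 0.563833 + 0.645297 = 1.209130.
Q̄ = (S_0/π) × [bracket] = (2374/π) × 1.209130 = 913.7 W/m².

Q̄ ≈ 914 W/m²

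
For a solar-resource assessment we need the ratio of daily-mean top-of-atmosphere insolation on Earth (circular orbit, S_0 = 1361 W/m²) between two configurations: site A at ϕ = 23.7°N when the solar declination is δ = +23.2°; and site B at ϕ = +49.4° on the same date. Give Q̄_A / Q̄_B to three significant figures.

Q̄_A / Q̄_B ≈ 0.966

— Configuration A (ϕ=+23.7°):
cos h₀ = −tan(+23.7°) tan(+23.200°) = -0.1881, h₀ = 1.7601 rad.
Bracket: h₀ sin ϕ sin δ + cos ϕ cos δ sin h₀ = 1.7601×0.40195×0.39394 + 0.91566×0.91914×0.98214 = 0.278702 + 0.826588 = 1.105290.
Q̄ = (S_0/π) × [bracket] = (1361/π) × 1.105290 = 478.83 W/m².
— Configuration B (ϕ=+49.4°):
cos h₀ = −tan(+49.4°) tan(+23.200°) = -0.5001, h₀ = 2.0945 rad.
Bracket: h₀ sin ϕ sin δ + cos ϕ cos δ sin h₀ = 2.0945×0.75927×0.39394 + 0.65077×0.91914×0.86599 = 0.626479 + 0.517991 = 1.144470.
Q̄ = (S_0/π) × [bracket] = (1361/π) × 1.144470 = 495.81 W/m².
Ratio Q̄_A / Q̄_B = 478.83 / 495.81 = 0.9658.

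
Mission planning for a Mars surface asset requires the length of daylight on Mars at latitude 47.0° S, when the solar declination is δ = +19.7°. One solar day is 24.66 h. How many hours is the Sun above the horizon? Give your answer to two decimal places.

cos H₀ = −tan φ · tan δ = −tan(-47.0°) × tan(+19.700°) = 0.3840, so H₀ = 1.1767 rad = 67.42°.
Daylight = 2H₀/(2π) × 24.66 h = (1.1767/π) × 24.66 = 9.24 h.

9.24 h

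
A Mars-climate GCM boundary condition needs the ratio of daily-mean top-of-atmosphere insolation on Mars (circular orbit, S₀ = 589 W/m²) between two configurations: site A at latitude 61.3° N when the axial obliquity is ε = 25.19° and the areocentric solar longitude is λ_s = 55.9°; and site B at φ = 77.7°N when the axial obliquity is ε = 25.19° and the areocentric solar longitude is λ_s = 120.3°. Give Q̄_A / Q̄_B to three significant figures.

Q̄_A / Q̄_B ≈ 0.928

— Configuration A (φ=+61.3°):
sin δ = sin 25.19° × sin 55.9° = 0.35244, so δ = +20.637°.
cos H₀ = −tan(+61.3°) tan(+20.637°) = -0.6879, H₀ = 2.3294 rad.
Bracket: H₀ sin φ sin δ + cos φ cos δ sin H₀ = 2.3294×0.87715×0.35244 + 0.48022×0.93583×0.72582 = 0.720117 + 0.326187 = 1.046304.
Q̄ = (S₀/π) × [bracket] = (589/π) × 1.046304 = 196.17 W/m².
— Configuration B (φ=+77.7°):
sin δ = sin 25.19° × sin 120.3° = 0.36748, so δ = +21.560°.
cos H₀ = −tan(+77.7°) tan(+21.560°) = -1.8122 ≤ −1 ⇒ polar day, H₀ = π.
Bracket: H₀ sin φ sin δ + cos φ cos δ sin H₀ = 3.1416×0.97705×0.36748 + 0.21303×0.93003×0.00000 = 1.127980 + 0.000000 = 1.127980.
Q̄ = (S₀/π) × [bracket] = (589/π) × 1.127980 = 211.48 W/m².
Ratio Q̄_A / Q̄_B = 196.17 / 211.48 = 0.9276.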